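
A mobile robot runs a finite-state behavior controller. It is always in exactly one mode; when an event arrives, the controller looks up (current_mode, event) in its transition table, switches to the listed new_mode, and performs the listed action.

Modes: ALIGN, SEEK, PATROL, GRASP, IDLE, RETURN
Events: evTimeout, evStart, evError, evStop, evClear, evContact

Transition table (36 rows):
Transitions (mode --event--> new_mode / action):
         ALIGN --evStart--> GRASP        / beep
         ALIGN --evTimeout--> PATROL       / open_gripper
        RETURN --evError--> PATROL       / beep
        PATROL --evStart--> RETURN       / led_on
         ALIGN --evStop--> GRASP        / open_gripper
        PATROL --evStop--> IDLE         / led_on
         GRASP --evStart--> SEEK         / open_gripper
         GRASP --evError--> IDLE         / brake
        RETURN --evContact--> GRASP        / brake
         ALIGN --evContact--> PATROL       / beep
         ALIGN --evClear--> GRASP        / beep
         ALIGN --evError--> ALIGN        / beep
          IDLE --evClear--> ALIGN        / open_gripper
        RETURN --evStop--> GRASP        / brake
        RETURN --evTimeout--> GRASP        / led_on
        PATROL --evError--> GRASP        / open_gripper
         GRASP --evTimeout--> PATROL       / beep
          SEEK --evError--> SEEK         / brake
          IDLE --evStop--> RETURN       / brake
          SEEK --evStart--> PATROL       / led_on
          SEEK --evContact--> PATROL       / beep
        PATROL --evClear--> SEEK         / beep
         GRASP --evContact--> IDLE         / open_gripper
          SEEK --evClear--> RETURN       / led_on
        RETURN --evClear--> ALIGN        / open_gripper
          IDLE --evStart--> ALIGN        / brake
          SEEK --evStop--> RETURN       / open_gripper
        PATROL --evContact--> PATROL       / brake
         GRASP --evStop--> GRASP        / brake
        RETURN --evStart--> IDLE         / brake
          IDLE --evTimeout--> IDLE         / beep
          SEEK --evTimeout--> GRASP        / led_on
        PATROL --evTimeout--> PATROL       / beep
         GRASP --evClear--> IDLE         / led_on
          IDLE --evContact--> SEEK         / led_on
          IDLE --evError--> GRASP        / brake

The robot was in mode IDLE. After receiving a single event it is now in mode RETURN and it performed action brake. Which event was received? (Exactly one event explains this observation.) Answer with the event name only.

evStop

try evTimeout: (IDLE, evTimeout) → (IDLE, beep)
try evStart: (IDLE, evStart) → (ALIGN, brake)
try evError: (IDLE, evError) → (GRASP, brake)
try evStop: (IDLE, evStop) → (RETURN, brake)  ← matches
try evClear: (IDLE, evClear) → (ALIGN, open_gripper)
try evContact: (IDLE, evContact) → (SEEK, led_on)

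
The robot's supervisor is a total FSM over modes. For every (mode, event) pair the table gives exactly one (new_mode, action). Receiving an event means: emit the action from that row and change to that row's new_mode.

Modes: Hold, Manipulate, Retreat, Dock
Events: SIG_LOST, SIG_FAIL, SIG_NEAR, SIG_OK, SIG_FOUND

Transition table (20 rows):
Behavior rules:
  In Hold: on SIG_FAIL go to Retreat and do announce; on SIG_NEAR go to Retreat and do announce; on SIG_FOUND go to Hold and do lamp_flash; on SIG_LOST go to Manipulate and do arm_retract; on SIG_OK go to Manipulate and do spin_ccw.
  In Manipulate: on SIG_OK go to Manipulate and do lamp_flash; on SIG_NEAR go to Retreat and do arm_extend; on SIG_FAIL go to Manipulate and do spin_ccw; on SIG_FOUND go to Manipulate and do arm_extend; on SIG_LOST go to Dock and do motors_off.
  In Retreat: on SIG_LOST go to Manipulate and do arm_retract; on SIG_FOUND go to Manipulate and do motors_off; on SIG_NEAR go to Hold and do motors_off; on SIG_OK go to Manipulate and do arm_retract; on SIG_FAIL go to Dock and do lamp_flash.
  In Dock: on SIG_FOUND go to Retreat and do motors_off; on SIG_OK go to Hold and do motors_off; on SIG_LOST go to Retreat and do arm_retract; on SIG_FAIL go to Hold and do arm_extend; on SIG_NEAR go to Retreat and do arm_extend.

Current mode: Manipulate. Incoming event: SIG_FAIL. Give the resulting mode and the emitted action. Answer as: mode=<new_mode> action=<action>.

mode=Manipulate action=spin_ccw

current mode = Manipulate; filter table to that mode:
  (Manipulate, SIG_OK) → (Manipulate, lamp_flash)
  (Manipulate, SIG_NEAR) → (Retreat, arm_extend)
  (Manipulate, SIG_FAIL) → (Manipulate, spin_ccw)  ← event matches
  (Manipulate, SIG_FOUND) → (Manipulate, arm_extend)
  (Manipulate, SIG_LOST) → (Dock, motors_off)
event = SIG_FAIL selects (Manipulate, spin_ccw)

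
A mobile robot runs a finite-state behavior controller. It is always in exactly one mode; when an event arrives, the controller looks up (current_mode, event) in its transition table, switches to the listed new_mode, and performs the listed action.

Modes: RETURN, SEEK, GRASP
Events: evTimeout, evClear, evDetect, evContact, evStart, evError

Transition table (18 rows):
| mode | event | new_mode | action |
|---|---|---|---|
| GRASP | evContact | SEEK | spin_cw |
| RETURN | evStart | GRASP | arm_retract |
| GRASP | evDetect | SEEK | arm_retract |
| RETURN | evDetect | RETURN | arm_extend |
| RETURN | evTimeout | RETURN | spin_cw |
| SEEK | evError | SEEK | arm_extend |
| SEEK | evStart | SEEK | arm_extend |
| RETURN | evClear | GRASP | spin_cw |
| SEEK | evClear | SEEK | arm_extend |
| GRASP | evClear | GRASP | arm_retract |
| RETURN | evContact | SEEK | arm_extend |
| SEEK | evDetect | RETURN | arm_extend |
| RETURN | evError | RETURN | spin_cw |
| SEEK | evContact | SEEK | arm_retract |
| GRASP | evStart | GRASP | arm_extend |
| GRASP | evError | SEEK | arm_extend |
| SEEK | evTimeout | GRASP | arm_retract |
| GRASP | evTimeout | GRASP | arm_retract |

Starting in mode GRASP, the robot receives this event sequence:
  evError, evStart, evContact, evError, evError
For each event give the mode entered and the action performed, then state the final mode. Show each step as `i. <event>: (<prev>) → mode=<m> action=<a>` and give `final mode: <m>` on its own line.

1. evError: (GRASP) → mode=SEEK action=arm_extend
2. evStart: (SEEK) → mode=SEEK action=arm_extend
3. evContact: (SEEK) → mode=SEEK action=arm_retract
4. evError: (SEEK) → mode=SEEK action=arm_extend
5. evError: (SEEK) → mode=SEEK action=arm_extend

final mode: SEEK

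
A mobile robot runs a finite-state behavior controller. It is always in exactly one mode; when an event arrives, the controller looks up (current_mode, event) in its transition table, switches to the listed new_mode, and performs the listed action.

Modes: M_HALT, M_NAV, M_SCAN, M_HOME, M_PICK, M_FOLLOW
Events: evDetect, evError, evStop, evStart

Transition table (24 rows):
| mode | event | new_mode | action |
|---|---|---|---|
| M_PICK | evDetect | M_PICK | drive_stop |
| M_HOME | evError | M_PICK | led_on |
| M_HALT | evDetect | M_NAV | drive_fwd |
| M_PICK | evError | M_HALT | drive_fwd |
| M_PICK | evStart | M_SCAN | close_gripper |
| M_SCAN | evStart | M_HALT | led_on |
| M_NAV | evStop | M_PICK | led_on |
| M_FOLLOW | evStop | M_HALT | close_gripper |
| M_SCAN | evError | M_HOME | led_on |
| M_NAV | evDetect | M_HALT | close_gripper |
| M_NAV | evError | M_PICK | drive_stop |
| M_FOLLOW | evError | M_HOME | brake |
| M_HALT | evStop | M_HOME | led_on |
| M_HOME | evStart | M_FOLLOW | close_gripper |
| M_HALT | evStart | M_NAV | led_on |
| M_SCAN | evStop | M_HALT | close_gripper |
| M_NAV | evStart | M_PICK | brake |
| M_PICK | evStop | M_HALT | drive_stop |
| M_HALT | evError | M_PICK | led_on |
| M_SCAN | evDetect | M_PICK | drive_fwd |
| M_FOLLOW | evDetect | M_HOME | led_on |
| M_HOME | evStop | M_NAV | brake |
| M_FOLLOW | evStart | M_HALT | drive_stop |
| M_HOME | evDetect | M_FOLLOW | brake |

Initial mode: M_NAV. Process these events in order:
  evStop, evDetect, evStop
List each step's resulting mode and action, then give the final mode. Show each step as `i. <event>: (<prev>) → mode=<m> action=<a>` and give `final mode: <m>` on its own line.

1. evStop: (M_NAV) → mode=M_PICK action=led_on
2. evDetect: (M_PICK) → mode=M_PICK action=drive_stop
3. evStop: (M_PICK) → mode=M_HALT action=drive_stop

final mode: M_HALT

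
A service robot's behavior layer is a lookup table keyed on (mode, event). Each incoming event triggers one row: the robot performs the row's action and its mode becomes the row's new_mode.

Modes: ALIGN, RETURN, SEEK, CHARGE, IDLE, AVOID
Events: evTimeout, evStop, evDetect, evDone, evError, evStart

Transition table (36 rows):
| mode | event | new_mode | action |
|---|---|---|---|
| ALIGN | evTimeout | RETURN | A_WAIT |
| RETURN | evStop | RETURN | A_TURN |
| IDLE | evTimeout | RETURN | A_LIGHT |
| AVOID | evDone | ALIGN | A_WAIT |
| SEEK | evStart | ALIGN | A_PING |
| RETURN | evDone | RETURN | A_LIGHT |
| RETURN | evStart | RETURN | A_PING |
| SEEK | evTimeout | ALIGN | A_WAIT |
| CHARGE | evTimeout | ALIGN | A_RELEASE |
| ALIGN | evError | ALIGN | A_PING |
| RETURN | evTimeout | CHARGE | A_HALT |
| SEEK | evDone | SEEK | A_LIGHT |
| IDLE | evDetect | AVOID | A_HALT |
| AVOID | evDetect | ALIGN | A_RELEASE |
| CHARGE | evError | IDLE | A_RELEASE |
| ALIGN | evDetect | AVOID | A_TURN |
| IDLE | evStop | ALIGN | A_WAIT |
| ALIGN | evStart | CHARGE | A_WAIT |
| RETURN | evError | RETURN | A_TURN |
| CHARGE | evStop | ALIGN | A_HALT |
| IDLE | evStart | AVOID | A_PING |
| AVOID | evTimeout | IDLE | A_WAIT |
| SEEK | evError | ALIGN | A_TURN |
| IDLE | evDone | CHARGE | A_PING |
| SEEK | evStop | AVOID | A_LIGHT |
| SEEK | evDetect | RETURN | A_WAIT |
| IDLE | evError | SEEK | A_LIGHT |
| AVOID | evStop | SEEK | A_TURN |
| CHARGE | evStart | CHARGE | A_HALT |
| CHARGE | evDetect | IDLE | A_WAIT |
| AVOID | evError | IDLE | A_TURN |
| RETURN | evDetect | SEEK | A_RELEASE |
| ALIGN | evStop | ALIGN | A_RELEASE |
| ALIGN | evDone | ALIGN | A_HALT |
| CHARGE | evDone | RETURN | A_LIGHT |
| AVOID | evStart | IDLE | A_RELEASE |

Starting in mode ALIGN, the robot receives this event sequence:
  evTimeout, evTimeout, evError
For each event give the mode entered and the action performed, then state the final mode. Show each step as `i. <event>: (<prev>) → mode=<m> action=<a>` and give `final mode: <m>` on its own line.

1. evTimeout: (ALIGN) → mode=RETURN action=A_WAIT
2. evTimeout: (RETURN) → mode=CHARGE action=A_HALT
3. evError: (CHARGE) → mode=IDLE action=A_RELEASE

final mode: IDLE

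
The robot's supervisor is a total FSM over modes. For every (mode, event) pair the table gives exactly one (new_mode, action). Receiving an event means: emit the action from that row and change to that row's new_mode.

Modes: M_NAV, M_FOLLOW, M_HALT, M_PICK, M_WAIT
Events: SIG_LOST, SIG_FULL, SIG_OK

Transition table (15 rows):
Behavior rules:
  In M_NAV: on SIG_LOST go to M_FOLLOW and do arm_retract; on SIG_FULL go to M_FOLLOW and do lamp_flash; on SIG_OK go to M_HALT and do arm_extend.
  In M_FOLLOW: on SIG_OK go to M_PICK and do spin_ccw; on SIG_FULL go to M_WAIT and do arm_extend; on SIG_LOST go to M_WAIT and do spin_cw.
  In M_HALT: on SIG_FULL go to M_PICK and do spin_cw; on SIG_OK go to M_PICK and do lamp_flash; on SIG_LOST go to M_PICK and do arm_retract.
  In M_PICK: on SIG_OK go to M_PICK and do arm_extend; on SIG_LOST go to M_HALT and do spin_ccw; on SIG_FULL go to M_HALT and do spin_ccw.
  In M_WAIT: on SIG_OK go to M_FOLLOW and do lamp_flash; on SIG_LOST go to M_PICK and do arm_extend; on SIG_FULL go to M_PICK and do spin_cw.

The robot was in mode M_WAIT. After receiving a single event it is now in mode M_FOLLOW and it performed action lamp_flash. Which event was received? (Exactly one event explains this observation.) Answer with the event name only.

try SIG_LOST: (M_WAIT, SIG_LOST) → (M_PICK, arm_extend)
try SIG_FULL: (M_WAIT, SIG_FULL) → (M_PICK, spin_cw)
try SIG_OK: (M_WAIT, SIG_OK) → (M_FOLLOW, lamp_flash)  ← matches

SIG_OK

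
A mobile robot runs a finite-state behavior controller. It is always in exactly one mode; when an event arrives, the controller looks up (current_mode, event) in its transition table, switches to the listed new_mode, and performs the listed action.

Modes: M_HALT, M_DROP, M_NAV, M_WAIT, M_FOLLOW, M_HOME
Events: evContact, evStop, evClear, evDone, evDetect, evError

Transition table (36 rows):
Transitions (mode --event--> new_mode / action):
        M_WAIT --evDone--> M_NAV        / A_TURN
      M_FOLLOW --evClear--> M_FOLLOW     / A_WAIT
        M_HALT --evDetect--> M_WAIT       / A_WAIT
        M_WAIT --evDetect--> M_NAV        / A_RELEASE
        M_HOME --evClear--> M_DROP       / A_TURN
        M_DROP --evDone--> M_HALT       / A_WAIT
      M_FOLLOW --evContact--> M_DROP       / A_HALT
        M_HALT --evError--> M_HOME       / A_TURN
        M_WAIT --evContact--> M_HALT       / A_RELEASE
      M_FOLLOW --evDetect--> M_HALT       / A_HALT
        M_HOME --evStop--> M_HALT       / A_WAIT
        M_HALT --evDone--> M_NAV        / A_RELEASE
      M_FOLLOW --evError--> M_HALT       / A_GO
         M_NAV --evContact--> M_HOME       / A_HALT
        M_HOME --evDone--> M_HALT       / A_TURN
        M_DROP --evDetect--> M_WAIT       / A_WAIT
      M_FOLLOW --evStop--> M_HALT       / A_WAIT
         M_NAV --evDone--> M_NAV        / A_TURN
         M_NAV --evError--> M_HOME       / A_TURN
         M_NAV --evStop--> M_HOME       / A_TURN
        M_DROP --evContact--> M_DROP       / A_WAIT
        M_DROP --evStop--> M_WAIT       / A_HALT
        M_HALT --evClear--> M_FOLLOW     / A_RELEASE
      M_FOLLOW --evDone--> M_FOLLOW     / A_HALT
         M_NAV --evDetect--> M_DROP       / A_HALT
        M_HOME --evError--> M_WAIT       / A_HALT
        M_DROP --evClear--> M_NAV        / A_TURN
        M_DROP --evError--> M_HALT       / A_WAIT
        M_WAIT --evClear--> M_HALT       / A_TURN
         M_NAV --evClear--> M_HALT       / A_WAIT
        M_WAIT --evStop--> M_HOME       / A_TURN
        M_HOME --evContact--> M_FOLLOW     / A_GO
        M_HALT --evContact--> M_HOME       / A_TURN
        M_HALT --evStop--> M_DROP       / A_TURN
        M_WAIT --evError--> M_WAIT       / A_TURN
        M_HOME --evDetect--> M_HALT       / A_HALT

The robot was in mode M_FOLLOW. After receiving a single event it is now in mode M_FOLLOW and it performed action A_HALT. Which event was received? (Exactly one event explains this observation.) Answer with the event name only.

try evContact: (M_FOLLOW, evContact) → (M_DROP, A_HALT)
try evStop: (M_FOLLOW, evStop) → (M_HALT, A_WAIT)
try evClear: (M_FOLLOW, evClear) → (M_FOLLOW, A_WAIT)
try evDone: (M_FOLLOW, evDone) → (M_FOLLOW, A_HALT)  ← matches
try evDetect: (M_FOLLOW, evDetect) → (M_HALT, A_HALT)
try evError: (M_FOLLOW, evError) → (M_HALT, A_GO)

evDone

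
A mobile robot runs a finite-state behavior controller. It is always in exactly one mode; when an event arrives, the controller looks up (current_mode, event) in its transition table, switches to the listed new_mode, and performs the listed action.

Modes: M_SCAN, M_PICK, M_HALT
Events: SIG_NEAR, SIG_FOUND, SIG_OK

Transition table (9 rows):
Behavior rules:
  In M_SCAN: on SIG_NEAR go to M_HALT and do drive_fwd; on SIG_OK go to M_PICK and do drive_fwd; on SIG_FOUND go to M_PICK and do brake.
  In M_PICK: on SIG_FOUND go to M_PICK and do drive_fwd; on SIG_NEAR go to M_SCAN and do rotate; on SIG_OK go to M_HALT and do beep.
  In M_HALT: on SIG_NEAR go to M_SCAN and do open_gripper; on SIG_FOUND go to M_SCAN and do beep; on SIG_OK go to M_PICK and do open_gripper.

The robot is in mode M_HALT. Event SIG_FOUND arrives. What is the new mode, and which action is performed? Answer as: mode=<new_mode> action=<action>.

mode=M_SCAN action=beep

current mode = M_HALT; filter table to that mode:
  (M_HALT, SIG_NEAR) → (M_SCAN, open_gripper)
  (M_HALT, SIG_FOUND) → (M_SCAN, beep)  ← event matches
  (M_HALT, SIG_OK) → (M_PICK, open_gripper)
event = SIG_FOUND selects (M_SCAN, beep)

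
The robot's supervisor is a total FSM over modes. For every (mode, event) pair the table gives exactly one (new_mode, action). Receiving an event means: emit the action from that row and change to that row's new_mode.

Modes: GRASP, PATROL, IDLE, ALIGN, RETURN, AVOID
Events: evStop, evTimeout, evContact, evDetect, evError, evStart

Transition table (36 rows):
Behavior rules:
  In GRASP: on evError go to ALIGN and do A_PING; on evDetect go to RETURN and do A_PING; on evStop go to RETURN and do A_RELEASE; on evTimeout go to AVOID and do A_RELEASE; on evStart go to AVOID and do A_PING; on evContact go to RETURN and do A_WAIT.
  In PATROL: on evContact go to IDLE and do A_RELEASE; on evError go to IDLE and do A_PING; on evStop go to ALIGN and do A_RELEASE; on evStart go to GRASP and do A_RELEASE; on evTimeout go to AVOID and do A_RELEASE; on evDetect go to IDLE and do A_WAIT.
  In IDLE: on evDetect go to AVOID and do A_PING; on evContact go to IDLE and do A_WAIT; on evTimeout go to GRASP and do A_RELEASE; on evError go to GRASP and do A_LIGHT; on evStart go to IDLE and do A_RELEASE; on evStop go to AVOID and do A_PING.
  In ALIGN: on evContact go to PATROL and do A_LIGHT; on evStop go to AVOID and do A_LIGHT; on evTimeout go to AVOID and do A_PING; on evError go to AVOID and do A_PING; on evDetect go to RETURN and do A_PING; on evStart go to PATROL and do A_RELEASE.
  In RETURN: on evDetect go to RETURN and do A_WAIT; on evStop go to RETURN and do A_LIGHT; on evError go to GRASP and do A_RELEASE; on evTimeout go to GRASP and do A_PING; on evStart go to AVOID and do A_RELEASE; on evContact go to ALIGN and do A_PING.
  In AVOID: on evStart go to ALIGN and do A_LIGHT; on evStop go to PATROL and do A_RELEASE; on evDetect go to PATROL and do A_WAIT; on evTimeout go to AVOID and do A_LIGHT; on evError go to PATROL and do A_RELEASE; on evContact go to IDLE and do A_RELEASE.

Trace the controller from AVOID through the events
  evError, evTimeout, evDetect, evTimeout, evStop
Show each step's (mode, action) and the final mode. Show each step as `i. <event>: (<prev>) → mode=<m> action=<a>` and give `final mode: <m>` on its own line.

1. evError: (AVOID) → mode=PATROL action=A_RELEASE
2. evTimeout: (PATROL) → mode=AVOID action=A_RELEASE
3. evDetect: (AVOID) → mode=PATROL action=A_WAIT
4. evTimeout: (PATROL) → mode=AVOID action=A_RELEASE
5. evStop: (AVOID) → mode=PATROL action=A_RELEASE

final mode: PATROL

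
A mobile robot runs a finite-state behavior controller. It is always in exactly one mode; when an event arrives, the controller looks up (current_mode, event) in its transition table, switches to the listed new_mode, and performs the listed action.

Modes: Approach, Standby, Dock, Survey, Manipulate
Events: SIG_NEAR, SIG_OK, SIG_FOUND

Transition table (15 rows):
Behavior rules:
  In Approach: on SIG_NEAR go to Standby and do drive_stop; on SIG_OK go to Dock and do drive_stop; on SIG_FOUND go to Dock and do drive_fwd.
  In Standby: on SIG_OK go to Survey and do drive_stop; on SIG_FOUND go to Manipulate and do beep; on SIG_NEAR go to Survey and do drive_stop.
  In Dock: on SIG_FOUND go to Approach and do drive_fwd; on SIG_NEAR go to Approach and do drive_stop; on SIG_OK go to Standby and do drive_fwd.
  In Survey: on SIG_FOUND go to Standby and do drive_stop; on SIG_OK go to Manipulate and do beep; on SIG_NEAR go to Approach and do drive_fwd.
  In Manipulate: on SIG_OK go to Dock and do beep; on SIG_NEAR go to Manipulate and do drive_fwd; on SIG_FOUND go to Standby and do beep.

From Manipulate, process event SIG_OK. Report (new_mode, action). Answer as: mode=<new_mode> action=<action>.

mode=Dock action=beep

current mode = Manipulate; filter table to that mode:
  (Manipulate, SIG_OK) → (Dock, beep)  ← event matches
  (Manipulate, SIG_NEAR) → (Manipulate, drive_fwd)
  (Manipulate, SIG_FOUND) → (Standby, beep)
event = SIG_OK selects (Dock, beep)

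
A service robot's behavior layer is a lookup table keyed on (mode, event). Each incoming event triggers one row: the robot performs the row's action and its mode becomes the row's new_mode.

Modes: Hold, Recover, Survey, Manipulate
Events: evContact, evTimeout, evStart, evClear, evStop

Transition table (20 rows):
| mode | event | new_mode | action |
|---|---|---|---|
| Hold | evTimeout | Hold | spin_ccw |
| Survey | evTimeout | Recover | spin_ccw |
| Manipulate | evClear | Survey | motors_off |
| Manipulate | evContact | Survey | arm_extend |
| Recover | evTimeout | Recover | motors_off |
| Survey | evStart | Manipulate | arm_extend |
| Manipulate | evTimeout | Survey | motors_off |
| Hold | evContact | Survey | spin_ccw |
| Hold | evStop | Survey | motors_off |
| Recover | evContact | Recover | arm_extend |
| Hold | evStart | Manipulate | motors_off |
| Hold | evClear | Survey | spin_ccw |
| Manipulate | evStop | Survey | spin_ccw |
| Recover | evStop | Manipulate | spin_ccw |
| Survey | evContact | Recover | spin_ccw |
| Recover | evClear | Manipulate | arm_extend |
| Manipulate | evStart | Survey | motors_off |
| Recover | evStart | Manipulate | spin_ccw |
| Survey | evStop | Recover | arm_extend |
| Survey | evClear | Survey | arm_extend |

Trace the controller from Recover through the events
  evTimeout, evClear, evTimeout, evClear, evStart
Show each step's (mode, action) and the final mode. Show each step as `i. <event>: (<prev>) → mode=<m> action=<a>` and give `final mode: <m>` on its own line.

1. evTimeout: (Recover) → mode=Recover action=motors_off
2. evClear: (Recover) → mode=Manipulate action=arm_extend
3. evTimeout: (Manipulate) → mode=Survey action=motors_off
4. evClear: (Survey) → mode=Survey action=arm_extend
5. evStart: (Survey) → mode=Manipulate action=arm_extend

final mode: Manipulate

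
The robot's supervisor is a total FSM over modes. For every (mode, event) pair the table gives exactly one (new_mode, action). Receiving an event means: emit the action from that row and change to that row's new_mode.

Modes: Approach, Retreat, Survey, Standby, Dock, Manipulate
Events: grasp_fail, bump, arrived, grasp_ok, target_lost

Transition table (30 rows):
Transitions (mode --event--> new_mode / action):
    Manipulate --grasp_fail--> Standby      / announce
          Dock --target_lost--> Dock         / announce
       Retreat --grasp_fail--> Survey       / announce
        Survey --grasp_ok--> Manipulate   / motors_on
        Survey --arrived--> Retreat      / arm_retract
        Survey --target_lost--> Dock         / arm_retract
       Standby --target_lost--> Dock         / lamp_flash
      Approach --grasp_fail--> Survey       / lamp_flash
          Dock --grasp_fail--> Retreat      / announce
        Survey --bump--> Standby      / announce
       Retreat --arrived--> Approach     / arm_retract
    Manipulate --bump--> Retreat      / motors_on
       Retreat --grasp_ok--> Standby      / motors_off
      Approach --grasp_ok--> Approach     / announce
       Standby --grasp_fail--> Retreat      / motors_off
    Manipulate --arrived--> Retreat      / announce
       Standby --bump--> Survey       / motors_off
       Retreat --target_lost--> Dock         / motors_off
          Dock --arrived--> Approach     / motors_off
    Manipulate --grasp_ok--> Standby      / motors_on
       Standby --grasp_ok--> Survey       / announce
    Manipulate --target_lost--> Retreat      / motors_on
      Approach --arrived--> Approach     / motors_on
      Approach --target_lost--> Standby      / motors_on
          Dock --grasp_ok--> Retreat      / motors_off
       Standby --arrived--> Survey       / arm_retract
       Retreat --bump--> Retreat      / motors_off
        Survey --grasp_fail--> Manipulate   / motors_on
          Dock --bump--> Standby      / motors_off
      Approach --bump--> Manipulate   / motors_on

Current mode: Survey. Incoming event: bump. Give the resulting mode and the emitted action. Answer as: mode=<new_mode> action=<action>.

current mode = Survey; filter table to that mode:
  (Survey, grasp_ok) → (Manipulate, motors_on)
  (Survey, arrived) → (Retreat, arm_retract)
  (Survey, target_lost) → (Dock, arm_retract)
  (Survey, bump) → (Standby, announce)  ← event matches
  (Survey, grasp_fail) → (Manipulate, motors_on)
event = bump selects (Standby, announce)

mode=Standby action=announce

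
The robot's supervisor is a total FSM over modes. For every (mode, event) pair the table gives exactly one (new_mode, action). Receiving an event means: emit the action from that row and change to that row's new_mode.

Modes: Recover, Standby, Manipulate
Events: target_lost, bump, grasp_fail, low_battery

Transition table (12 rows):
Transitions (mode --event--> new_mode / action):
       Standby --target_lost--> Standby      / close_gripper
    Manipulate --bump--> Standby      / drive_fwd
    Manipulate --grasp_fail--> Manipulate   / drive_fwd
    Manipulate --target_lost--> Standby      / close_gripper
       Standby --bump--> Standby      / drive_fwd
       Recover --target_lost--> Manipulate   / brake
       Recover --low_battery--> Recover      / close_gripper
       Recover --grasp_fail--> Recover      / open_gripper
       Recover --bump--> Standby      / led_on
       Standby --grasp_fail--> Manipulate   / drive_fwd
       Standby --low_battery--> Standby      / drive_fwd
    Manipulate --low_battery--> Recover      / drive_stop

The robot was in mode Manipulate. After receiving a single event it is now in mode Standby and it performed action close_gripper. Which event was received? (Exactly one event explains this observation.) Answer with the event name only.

try target_lost: (Manipulate, target_lost) → (Standby, close_gripper)  ← matches
try bump: (Manipulate, bump) → (Standby, drive_fwd)
try grasp_fail: (Manipulate, grasp_fail) → (Manipulate, drive_fwd)
try low_battery: (Manipulate, low_battery) → (Recover, drive_stop)

target_lost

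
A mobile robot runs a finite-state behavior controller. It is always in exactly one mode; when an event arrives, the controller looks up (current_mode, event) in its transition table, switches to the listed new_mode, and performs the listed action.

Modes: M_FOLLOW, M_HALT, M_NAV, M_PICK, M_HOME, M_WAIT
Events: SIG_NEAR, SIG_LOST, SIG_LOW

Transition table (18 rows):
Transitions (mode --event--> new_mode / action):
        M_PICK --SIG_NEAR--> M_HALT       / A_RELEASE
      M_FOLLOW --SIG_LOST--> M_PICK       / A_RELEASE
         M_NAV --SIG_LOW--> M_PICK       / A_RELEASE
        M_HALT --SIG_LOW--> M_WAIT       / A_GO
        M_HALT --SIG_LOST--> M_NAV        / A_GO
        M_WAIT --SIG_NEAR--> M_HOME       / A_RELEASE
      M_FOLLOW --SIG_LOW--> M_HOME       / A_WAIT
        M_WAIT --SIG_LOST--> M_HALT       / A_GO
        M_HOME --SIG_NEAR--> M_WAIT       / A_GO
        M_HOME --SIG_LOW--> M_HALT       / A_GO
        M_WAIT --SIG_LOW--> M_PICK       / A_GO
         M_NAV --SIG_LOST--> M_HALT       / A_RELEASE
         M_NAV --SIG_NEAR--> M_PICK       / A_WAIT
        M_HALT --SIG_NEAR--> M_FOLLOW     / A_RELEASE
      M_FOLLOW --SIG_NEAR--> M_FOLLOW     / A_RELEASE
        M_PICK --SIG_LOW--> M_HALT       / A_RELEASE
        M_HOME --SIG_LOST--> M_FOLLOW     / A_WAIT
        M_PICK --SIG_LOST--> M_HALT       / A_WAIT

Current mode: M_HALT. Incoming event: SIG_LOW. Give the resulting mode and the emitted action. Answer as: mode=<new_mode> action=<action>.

mode=M_WAIT action=A_GO

current mode = M_HALT; filter table to that mode:
  (M_HALT, SIG_LOW) → (M_WAIT, A_GO)  ← event matches
  (M_HALT, SIG_LOST) → (M_NAV, A_GO)
  (M_HALT, SIG_NEAR) → (M_FOLLOW, A_RELEASE)
event = SIG_LOW selects (M_WAIT, A_GO)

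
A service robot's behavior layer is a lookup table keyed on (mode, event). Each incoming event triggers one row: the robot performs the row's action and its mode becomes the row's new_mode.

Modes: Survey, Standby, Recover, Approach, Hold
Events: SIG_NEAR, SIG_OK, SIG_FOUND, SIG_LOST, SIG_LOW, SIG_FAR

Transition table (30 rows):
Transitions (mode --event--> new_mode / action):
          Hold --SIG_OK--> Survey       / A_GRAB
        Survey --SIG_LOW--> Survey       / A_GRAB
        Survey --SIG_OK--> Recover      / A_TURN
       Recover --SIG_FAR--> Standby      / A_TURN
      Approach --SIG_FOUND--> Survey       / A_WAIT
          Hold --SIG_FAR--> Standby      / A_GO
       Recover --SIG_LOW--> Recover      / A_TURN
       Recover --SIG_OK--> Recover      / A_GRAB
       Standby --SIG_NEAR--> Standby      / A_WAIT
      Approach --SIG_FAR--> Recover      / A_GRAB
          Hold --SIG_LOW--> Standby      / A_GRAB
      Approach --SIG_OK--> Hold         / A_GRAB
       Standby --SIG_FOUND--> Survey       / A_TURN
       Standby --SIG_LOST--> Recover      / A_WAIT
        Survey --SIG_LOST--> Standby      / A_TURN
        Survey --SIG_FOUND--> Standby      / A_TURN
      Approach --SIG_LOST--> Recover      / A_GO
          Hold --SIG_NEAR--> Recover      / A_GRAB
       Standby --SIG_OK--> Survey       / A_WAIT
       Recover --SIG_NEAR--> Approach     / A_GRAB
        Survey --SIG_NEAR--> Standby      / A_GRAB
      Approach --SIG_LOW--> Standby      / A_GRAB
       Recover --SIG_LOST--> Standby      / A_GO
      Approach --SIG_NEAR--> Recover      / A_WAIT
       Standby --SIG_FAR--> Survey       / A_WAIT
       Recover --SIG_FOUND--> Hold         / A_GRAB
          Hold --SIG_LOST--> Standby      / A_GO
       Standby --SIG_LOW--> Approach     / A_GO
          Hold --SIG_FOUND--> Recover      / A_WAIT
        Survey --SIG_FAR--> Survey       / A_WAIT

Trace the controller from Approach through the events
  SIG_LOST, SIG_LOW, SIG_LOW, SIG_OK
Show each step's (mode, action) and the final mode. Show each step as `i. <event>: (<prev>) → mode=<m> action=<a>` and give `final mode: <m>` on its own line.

1. SIG_LOST: (Approach) → mode=Recover action=A_GO
2. SIG_LOW: (Recover) → mode=Recover action=A_TURN
3. SIG_LOW: (Recover) → mode=Recover action=A_TURN
4. SIG_OK: (Recover) → mode=Recover action=A_GRAB

final mode: Recover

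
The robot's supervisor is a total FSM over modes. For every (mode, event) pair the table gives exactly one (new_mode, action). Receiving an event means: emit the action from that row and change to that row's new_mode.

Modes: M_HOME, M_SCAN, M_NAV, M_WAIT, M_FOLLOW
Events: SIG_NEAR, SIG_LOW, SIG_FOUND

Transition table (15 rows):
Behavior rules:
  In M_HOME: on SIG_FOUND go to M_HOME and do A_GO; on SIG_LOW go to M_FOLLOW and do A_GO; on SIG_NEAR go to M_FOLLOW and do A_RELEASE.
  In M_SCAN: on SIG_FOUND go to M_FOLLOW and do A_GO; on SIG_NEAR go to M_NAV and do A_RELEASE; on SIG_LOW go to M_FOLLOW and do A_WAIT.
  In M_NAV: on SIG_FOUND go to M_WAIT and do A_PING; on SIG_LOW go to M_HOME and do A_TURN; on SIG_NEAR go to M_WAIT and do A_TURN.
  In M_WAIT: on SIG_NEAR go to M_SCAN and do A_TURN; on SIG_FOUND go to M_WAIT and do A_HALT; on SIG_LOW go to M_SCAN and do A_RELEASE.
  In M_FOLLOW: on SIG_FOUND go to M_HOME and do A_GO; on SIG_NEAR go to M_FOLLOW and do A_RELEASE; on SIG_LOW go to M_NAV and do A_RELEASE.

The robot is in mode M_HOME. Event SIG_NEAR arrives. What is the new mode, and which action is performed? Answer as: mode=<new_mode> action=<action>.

mode=M_FOLLOW action=A_RELEASE

current mode = M_HOME; filter table to that mode:
  (M_HOME, SIG_FOUND) → (M_HOME, A_GO)
  (M_HOME, SIG_LOW) → (M_FOLLOW, A_GO)
  (M_HOME, SIG_NEAR) → (M_FOLLOW, A_RELEASE)  ← event matches
event = SIG_NEAR selects (M_FOLLOW, A_RELEASE)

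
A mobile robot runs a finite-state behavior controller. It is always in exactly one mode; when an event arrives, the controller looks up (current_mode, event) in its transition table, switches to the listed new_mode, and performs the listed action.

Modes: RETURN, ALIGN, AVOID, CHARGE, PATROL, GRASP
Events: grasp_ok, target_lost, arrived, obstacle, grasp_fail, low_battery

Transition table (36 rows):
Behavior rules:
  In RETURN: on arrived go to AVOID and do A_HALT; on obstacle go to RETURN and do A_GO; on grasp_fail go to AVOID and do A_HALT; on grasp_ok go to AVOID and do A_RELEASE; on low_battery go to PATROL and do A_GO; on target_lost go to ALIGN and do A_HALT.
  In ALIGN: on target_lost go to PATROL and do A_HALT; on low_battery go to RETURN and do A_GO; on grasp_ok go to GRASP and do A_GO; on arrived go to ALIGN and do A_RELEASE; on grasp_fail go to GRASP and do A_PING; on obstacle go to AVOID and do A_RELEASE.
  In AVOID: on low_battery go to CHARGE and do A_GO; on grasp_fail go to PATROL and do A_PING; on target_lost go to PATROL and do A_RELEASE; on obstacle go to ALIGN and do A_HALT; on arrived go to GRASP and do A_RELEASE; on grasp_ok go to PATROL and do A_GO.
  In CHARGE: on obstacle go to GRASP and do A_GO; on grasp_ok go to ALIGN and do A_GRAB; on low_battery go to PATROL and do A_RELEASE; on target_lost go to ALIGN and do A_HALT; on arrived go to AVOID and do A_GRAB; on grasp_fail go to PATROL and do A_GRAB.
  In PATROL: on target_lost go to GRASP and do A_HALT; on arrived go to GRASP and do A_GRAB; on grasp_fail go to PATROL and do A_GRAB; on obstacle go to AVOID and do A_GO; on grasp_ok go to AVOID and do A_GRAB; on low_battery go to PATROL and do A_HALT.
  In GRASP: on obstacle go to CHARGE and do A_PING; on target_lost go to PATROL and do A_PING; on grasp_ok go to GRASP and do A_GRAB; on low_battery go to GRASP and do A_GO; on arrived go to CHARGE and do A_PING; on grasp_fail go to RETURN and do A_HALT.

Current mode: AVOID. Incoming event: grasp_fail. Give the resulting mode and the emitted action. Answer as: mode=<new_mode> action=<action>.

mode=PATROL action=A_PING

current mode = AVOID; filter table to that mode:
  (AVOID, low_battery) → (CHARGE, A_GO)
  (AVOID, grasp_fail) → (PATROL, A_PING)  ← event matches
  (AVOID, target_lost) → (PATROL, A_RELEASE)
  (AVOID, obstacle) → (ALIGN, A_HALT)
  (AVOID, arrived) → (GRASP, A_RELEASE)
  (AVOID, grasp_ok) → (PATROL, A_GO)
event = grasp_fail selects (PATROL, A_PING)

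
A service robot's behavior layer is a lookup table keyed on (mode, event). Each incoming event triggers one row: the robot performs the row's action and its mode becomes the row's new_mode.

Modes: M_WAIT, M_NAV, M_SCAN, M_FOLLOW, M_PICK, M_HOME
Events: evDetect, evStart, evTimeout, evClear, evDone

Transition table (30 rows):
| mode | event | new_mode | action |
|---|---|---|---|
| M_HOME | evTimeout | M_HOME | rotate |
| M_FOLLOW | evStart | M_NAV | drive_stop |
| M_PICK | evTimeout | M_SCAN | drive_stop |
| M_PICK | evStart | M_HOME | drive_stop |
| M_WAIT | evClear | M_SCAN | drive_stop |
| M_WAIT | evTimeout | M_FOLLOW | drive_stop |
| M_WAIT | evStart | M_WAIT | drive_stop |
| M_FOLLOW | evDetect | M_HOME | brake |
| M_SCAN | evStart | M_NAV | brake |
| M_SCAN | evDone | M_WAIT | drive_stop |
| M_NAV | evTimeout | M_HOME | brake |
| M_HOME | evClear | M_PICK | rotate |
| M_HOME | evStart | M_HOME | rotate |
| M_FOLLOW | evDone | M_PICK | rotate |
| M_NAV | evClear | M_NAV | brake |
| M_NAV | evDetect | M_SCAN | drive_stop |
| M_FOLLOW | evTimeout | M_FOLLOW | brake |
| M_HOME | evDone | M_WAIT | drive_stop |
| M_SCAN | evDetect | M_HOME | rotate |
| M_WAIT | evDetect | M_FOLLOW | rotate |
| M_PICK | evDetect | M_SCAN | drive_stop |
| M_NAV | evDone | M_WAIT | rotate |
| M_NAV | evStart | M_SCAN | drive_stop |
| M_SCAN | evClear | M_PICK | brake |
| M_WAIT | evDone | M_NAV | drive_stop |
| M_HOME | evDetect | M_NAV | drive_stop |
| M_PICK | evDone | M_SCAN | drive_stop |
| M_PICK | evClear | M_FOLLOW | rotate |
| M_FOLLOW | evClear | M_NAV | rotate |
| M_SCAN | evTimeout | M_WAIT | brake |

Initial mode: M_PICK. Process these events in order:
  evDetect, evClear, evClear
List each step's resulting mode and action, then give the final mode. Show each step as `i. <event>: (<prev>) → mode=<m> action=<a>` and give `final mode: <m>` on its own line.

1. evDetect: (M_PICK) → mode=M_SCAN action=drive_stop
2. evClear: (M_SCAN) → mode=M_PICK action=brake
3. evClear: (M_PICK) → mode=M_FOLLOW action=rotate

final mode: M_FOLLOW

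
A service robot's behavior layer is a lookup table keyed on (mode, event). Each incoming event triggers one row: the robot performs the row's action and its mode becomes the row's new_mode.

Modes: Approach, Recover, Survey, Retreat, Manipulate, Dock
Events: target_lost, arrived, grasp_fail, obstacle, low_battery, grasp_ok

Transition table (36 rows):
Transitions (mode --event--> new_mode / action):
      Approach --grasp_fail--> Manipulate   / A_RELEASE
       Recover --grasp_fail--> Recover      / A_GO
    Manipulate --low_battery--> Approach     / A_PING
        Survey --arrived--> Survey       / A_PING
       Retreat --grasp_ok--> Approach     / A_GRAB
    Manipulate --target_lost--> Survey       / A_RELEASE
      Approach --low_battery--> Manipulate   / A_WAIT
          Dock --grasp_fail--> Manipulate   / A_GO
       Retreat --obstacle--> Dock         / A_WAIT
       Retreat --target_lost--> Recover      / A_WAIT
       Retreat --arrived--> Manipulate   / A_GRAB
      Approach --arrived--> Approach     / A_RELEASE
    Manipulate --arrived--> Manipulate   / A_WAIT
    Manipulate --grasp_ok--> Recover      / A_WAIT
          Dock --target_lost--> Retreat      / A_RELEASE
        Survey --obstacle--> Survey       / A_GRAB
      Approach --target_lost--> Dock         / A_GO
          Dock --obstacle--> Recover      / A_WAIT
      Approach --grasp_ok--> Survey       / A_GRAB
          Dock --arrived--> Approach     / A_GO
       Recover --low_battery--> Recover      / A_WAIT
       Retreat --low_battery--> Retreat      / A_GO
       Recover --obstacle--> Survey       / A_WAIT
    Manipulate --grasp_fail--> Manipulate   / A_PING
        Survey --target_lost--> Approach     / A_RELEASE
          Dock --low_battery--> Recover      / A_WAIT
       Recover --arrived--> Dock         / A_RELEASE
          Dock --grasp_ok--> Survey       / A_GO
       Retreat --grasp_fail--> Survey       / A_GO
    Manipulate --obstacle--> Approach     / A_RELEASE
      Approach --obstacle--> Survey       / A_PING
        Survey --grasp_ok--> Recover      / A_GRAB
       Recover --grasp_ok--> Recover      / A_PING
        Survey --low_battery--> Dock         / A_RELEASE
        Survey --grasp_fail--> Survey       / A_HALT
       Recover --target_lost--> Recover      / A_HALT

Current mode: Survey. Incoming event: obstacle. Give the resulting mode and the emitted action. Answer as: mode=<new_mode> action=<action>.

current mode = Survey; filter table to that mode:
  (Survey, arrived) → (Survey, A_PING)
  (Survey, obstacle) → (Survey, A_GRAB)  ← event matches
  (Survey, target_lost) → (Approach, A_RELEASE)
  (Survey, grasp_ok) → (Recover, A_GRAB)
  (Survey, low_battery) → (Dock, A_RELEASE)
  (Survey, grasp_fail) → (Survey, A_HALT)
event = obstacle selects (Survey, A_GRAB)

mode=Survey action=A_GRAB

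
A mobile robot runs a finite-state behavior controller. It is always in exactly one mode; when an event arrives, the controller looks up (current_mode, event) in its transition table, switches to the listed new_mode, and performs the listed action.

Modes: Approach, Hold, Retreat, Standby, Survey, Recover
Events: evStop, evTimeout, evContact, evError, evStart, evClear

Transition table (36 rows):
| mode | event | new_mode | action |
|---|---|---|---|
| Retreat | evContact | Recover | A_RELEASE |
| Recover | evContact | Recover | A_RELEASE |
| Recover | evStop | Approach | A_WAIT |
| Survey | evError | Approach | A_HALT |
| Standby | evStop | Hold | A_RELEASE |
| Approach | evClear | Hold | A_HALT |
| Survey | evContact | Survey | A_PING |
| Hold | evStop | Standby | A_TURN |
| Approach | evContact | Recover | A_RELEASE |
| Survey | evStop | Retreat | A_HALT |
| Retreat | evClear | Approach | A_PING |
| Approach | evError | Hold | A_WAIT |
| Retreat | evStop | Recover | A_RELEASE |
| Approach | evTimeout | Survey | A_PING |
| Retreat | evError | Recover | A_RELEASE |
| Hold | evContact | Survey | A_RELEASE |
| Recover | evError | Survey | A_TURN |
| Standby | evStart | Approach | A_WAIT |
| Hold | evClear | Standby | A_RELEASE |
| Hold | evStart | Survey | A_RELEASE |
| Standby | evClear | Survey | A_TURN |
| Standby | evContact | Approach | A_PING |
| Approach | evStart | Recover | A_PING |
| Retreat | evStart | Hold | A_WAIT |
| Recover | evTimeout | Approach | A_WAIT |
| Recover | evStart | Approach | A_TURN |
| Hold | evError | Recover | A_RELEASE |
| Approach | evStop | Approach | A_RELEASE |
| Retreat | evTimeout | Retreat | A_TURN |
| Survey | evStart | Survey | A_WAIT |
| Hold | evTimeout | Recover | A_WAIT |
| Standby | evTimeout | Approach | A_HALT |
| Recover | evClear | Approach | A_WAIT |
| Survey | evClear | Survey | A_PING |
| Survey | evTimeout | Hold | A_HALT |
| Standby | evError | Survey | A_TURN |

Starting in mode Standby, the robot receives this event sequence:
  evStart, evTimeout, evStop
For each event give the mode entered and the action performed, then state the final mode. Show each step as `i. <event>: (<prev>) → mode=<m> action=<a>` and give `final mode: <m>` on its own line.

1. evStart: (Standby) → mode=Approach action=A_WAIT
2. evTimeout: (Approach) → mode=Survey action=A_PING
3. evStop: (Survey) → mode=Retreat action=A_HALT

final mode: Retreat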